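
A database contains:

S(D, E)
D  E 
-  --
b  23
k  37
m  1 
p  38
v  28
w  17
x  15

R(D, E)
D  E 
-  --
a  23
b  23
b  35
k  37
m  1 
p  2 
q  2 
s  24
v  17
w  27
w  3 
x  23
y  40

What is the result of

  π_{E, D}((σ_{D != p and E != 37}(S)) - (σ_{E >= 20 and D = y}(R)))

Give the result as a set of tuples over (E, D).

{(1, m), (15, x), (17, w), (23, b), (28, v)}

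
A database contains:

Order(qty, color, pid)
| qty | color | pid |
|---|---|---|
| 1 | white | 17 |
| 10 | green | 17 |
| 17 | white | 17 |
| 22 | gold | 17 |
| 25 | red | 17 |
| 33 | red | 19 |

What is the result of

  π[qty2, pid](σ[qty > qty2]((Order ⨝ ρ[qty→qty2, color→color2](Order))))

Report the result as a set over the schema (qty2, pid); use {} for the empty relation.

{(1, 17), (10, 17), (17, 17), (22, 17)}

ρ[qty→qty2, color→color2]: schema becomes (qty2, color2, pid); tuples unchanged.
Joining Order and ρ[qty→qty2, color→color2](Order) on pid yields {(1, white, 17, 1, white), (1, white, 17, 10, green), (1, white, 17, 17, white), (1, white, 17, 22, gold), (1, white, 17, 25, red), (10, green, 17, 1, white), (10, green, 17, 10, green), (10, green, 17, 17, white), (10, green, 17, 22, gold), (10, green, 17, 25, red), (17, white, 17, 1, white), (17, white, 17, 10, green), (17, white, 17, 17, white), (17, white, 17, 22, gold), (17, white, 17, 25, red), (22, gold, 17, 1, white), (22, gold, 17, 10, green), (22, gold, 17, 17, white), (22, gold, 17, 22, gold), (22, gold, 17, 25, red), (25, red, 17, 1, white), (25, red, 17, 10, green), (25, red, 17, 17, white), (25, red, 17, 22, gold), (25, red, 17, 25, red), (33, red, 19, 33, red)}.
Filtering on qty > qty2 leaves {(10, green, 17, 1, white), (17, white, 17, 1, white), (17, white, 17, 10, green), (22, gold, 17, 1, white), (22, gold, 17, 10, green), (22, gold, 17, 17, white), (25, red, 17, 1, white), (25, red, 17, 10, green), (25, red, 17, 17, white), (25, red, 17, 22, gold)}.
Projecting to qty2, pid (6 duplicate(s) eliminated): {(1, 17), (10, 17), (17, 17), (22, 17)}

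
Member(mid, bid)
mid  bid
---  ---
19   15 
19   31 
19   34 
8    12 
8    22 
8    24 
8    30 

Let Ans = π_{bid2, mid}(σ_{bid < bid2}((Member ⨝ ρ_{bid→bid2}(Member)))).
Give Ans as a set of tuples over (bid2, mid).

{(22, 8), (24, 8), (30, 8), (31, 19), (34, 19)}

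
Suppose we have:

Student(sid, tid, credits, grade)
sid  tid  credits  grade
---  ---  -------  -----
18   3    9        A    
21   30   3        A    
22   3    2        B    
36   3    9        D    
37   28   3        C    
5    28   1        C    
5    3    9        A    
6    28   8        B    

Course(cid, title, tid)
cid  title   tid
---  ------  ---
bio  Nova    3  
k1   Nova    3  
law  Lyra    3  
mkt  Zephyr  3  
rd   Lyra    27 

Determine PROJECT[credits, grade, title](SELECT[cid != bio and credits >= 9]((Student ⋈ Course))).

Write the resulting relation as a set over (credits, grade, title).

{(9, A, Lyra), (9, A, Nova), (9, A, Zephyr), (9, D, Lyra), (9, D, Nova), (9, D, Zephyr)}

Natural join on tid: {(18, 3, 9, A, bio, Nova), (18, 3, 9, A, k1, Nova), (18, 3, 9, A, law, Lyra), (18, 3, 9, A, mkt, Zephyr), (22, 3, 2, B, bio, Nova), (22, 3, 2, B, k1, Nova), (22, 3, 2, B, law, Lyra), (22, 3, 2, B, mkt, Zephyr), (36, 3, 9, D, bio, Nova), (36, 3, 9, D, k1, Nova), (36, 3, 9, D, law, Lyra), (36, 3, 9, D, mkt, Zephyr), (5, 3, 9, A, bio, Nova), (5, 3, 9, A, k1, Nova), (5, 3, 9, A, law, Lyra), (5, 3, 9, A, mkt, Zephyr)}
Apply σ_{cid != bio and credits >= 9}; surviving tuples: {(18, 3, 9, A, k1, Nova), (18, 3, 9, A, law, Lyra), (18, 3, 9, A, mkt, Zephyr), (36, 3, 9, D, k1, Nova), (36, 3, 9, D, law, Lyra), (36, 3, 9, D, mkt, Zephyr), (5, 3, 9, A, k1, Nova), (5, 3, 9, A, law, Lyra), (5, 3, 9, A, mkt, Zephyr)}
Keep only column(s) credits, grade, title (3 duplicate(s) eliminated): {(9, A, Lyra), (9, A, Nova), (9, A, Zephyr), (9, D, Lyra), (9, D, Nova), (9, D, Zephyr)}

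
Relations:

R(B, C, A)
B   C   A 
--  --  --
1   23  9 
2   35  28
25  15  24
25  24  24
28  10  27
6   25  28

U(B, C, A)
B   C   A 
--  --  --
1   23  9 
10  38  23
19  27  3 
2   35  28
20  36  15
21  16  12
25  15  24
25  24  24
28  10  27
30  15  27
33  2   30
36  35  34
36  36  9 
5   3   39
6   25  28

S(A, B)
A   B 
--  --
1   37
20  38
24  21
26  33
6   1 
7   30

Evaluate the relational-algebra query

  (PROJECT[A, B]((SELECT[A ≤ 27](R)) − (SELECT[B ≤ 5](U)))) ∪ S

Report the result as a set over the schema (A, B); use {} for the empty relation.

{(1, 37), (20, 38), (24, 21), (24, 25), (26, 33), (27, 28), (6, 1), (7, 30)}

σ[A ≤ 27]: keep tuples satisfying A ≤ 27 → {(1, 23, 9), (25, 15, 24), (25, 24, 24), (28, 10, 27)}
σ[B ≤ 5]: keep tuples satisfying B ≤ 5 → {(1, 23, 9), (2, 35, 28), (5, 3, 39)}
Difference: {(1, 23, 9), (25, 15, 24), (25, 24, 24), (28, 10, 27)} with {(1, 23, 9), (2, 35, 28), (5, 3, 39)} → {(25, 15, 24), (25, 24, 24), (28, 10, 27)}
Keep only column(s) A, B (1 duplicate(s) eliminated): {(24, 25), (27, 28)}
Union: {(24, 25), (27, 28)} with {(1, 37), (20, 38), (24, 21), (26, 33), (6, 1), (7, 30)} → {(1, 37), (20, 38), (24, 21), (24, 25), (26, 33), (27, 28), (6, 1), (7, 30)}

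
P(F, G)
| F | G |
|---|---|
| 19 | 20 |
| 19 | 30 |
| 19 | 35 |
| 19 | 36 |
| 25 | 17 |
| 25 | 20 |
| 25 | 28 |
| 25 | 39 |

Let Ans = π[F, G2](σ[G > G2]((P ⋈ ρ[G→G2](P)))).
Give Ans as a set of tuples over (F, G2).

ρ[G→G2]: schema becomes (F, G2); tuples unchanged.
P ⋈ ρ[G→G2](P) (natural join on F): {(19, 20, 20), (19, 20, 30), (19, 20, 35), (19, 20, 36), (19, 30, 20), (19, 30, 30), (19, 30, 35), (19, 30, 36), (19, 35, 20), (19, 35, 30), (19, 35, 35), (19, 35, 36), (19, 36, 20), (19, 36, 30), (19, 36, 35), (19, 36, 36), (25, 17, 17), (25, 17, 20), (25, 17, 28), (25, 17, 39), (25, 20, 17), (25, 20, 20), (25, 20, 28), (25, 20, 39), (25, 28, 17), (25, 28, 20), (25, 28, 28), (25, 28, 39), (25, 39, 17), (25, 39, 20), (25, 39, 28), (25, 39, 39)}
Filtering on G > G2 leaves {(19, 30, 20), (19, 35, 20), (19, 35, 30), (19, 36, 20), (19, 36, 30), (19, 36, 35), (25, 20, 17), (25, 28, 17), (25, 28, 20), (25, 39, 17), (25, 39, 20), (25, 39, 28)}.
π[F, G2]: project onto (F, G2) (6 duplicate(s) eliminated) → {(19, 20), (19, 30), (19, 35), (25, 17), (25, 20), (25, 28)}

{(19, 20), (19, 30), (19, 35), (25, 17), (25, 20), (25, 28)}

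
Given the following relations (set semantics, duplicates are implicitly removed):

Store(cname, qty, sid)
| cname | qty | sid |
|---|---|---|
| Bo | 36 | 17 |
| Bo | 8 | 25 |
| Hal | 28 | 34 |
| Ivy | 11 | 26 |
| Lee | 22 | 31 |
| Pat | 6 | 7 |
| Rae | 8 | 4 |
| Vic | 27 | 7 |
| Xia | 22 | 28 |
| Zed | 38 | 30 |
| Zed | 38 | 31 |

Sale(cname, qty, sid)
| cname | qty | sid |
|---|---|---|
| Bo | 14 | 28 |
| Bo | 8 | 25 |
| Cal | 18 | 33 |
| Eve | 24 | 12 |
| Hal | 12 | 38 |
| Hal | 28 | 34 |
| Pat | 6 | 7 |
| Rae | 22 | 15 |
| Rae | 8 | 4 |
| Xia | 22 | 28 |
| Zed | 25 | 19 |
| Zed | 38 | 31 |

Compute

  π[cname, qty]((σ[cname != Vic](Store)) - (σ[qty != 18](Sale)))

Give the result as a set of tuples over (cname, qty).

{(Bo, 36), (Ivy, 11), (Lee, 22), (Zed, 38)}

Filtering on cname != Vic leaves {(Bo, 36, 17), (Bo, 8, 25), (Hal, 28, 34), (Ivy, 11, 26), (Lee, 22, 31), (Pat, 6, 7), (Rae, 8, 4), (Xia, 22, 28), (Zed, 38, 30), (Zed, 38, 31)}.
Filtering on qty != 18 leaves {(Bo, 14, 28), (Bo, 8, 25), (Eve, 24, 12), (Hal, 12, 38), (Hal, 28, 34), (Pat, 6, 7), (Rae, 22, 15), (Rae, 8, 4), (Xia, 22, 28), (Zed, 25, 19), (Zed, 38, 31)}.
Set difference of the two operands is {(Bo, 36, 17), (Ivy, 11, 26), (Lee, 22, 31), (Zed, 38, 30)}.
π[cname, qty]: project onto (cname, qty) → {(Bo, 36), (Ivy, 11), (Lee, 22), (Zed, 38)}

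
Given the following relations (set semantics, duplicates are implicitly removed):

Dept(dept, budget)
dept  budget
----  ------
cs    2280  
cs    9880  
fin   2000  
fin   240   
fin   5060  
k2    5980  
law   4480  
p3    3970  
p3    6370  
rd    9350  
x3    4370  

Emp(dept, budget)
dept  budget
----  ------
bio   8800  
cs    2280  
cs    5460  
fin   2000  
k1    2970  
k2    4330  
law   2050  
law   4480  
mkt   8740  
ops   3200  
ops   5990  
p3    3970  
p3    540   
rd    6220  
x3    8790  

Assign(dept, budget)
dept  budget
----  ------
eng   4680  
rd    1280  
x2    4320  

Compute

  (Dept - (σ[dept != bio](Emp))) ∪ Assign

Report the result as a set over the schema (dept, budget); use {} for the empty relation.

{(cs, 9880), (eng, 4680), (fin, 240), (fin, 5060), (k2, 5980), (p3, 6370), (rd, 1280), (rd, 9350), (x2, 4320), (x3, 4370)}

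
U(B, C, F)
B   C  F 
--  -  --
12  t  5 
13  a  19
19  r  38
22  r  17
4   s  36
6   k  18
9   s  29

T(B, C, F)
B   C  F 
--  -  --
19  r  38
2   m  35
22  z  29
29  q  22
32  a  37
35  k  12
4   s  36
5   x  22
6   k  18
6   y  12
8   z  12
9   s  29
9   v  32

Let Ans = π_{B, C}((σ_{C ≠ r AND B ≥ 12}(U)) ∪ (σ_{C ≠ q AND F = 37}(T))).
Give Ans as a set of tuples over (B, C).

Filtering on C ≠ r AND B ≥ 12 leaves {(12, t, 5), (13, a, 19)}.
Filtering on C ≠ q AND F = 37 leaves {(32, a, 37)}.
Union: {(12, t, 5), (13, a, 19)} with {(32, a, 37)} → {(12, t, 5), (13, a, 19), (32, a, 37)}
π[B, C]: project onto (B, C) → {(12, t), (13, a), (32, a)}

{(12, t), (13, a), (32, a)}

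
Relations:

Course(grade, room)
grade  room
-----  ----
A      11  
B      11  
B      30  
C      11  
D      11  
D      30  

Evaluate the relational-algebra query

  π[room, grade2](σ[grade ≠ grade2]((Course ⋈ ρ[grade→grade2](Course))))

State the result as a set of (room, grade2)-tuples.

{(11, A), (11, B), (11, C), (11, D), (30, B), (30, D)}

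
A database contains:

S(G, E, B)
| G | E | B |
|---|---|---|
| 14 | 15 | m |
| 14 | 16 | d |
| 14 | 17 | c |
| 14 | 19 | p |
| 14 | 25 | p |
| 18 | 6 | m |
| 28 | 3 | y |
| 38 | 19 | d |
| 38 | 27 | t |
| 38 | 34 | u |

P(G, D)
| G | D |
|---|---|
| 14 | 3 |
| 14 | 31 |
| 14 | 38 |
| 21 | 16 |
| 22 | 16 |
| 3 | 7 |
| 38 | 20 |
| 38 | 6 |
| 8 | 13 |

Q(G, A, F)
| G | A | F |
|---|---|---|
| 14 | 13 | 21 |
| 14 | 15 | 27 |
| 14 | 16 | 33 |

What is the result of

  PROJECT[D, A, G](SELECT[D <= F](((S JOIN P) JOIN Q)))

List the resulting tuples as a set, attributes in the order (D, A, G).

Natural join on G: {(14, 15, m, 3), (14, 15, m, 31), (14, 15, m, 38), (14, 16, d, 3), (14, 16, d, 31), (14, 16, d, 38), (14, 17, c, 3), (14, 17, c, 31), (14, 17, c, 38), (14, 19, p, 3), (14, 19, p, 31), (14, 19, p, 38), (14, 25, p, 3), (14, 25, p, 31), (14, 25, p, 38), (38, 19, d, 20), (38, 19, d, 6), (38, 27, t, 20), (38, 27, t, 6), (38, 34, u, 20), (38, 34, u, 6)}
Natural join on G: {(14, 15, m, 3, 13, 21), (14, 15, m, 3, 15, 27), (14, 15, m, 3, 16, 33), (14, 15, m, 31, 13, 21), (14, 15, m, 31, 15, 27), (14, 15, m, 31, 16, 33), (14, 15, m, 38, 13, 21), (14, 15, m, 38, 15, 27), (14, 15, m, 38, 16, 33), (14, 16, d, 3, 13, 21), (14, 16, d, 3, 15, 27), (14, 16, d, 3, 16, 33), (14, 16, d, 31, 13, 21), (14, 16, d, 31, 15, 27), (14, 16, d, 31, 16, 33), (14, 16, d, 38, 13, 21), (14, 16, d, 38, 15, 27), (14, 16, d, 38, 16, 33), (14, 17, c, 3, 13, 21), (14, 17, c, 3, 15, 27), (14, 17, c, 3, 16, 33), (14, 17, c, 31, 13, 21), (14, 17, c, 31, 15, 27), (14, 17, c, 31, 16, 33), (14, 17, c, 38, 13, 21), (14, 17, c, 38, 15, 27), (14, 17, c, 38, 16, 33), (14, 19, p, 3, 13, 21), (14, 19, p, 3, 15, 27), (14, 19, p, 3, 16, 33), (14, 19, p, 31, 13, 21), (14, 19, p, 31, 15, 27), (14, 19, p, 31, 16, 33), (14, 19, p, 38, 13, 21), (14, 19, p, 38, 15, 27), (14, 19, p, 38, 16, 33), (14, 25, p, 3, 13, 21), (14, 25, p, 3, 15, 27), (14, 25, p, 3, 16, 33), (14, 25, p, 31, 13, 21), (14, 25, p, 31, 15, 27), (14, 25, p, 31, 16, 33), (14, 25, p, 38, 13, 21), (14, 25, p, 38, 15, 27), (14, 25, p, 38, 16, 33)}
Filtering on D <= F leaves {(14, 15, m, 3, 13, 21), (14, 15, m, 3, 15, 27), (14, 15, m, 3, 16, 33), (14, 15, m, 31, 16, 33), (14, 16, d, 3, 13, 21), (14, 16, d, 3, 15, 27), (14, 16, d, 3, 16, 33), (14, 16, d, 31, 16, 33), (14, 17, c, 3, 13, 21), (14, 17, c, 3, 15, 27), (14, 17, c, 3, 16, 33), (14, 17, c, 31, 16, 33), (14, 19, p, 3, 13, 21), (14, 19, p, 3, 15, 27), (14, 19, p, 3, 16, 33), (14, 19, p, 31, 16, 33), (14, 25, p, 3, 13, 21), (14, 25, p, 3, 15, 27), (14, 25, p, 3, 16, 33), (14, 25, p, 31, 16, 33)}.
Keep only column(s) D, A, G (16 duplicate(s) eliminated): {(3, 13, 14), (3, 15, 14), (3, 16, 14), (31, 16, 14)}

{(3, 13, 14), (3, 15, 14), (3, 16, 14), (31, 16, 14)}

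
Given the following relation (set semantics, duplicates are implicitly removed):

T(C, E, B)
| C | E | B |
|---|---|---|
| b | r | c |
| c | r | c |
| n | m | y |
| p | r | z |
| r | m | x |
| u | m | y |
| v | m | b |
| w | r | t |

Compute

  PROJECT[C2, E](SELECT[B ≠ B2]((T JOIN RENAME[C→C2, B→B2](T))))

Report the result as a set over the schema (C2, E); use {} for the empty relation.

{(b, r), (c, r), (n, m), (p, r), (r, m), (u, m), (v, m), (w, r)}

ρ[C→C2, B→B2]: schema becomes (C2, E, B2); tuples unchanged.
Natural join on E: {(b, r, c, b, c), (b, r, c, c, c), (b, r, c, p, z), (b, r, c, w, t), (c, r, c, b, c), (c, r, c, c, c), (c, r, c, p, z), (c, r, c, w, t), (n, m, y, n, y), (n, m, y, r, x), (n, m, y, u, y), (n, m, y, v, b), (p, r, z, b, c), (p, r, z, c, c), (p, r, z, p, z), (p, r, z, w, t), (r, m, x, n, y), (r, m, x, r, x), (r, m, x, u, y), (r, m, x, v, b), (u, m, y, n, y), (u, m, y, r, x), (u, m, y, u, y), (u, m, y, v, b), (v, m, b, n, y), (v, m, b, r, x), (v, m, b, u, y), (v, m, b, v, b), (w, r, t, b, c), (w, r, t, c, c), (w, r, t, p, z), (w, r, t, w, t)}
σ[B ≠ B2]: keep tuples satisfying B ≠ B2 → {(b, r, c, p, z), (b, r, c, w, t), (c, r, c, p, z), (c, r, c, w, t), (n, m, y, r, x), (n, m, y, v, b), (p, r, z, b, c), (p, r, z, c, c), (p, r, z, w, t), (r, m, x, n, y), (r, m, x, u, y), (r, m, x, v, b), (u, m, y, r, x), (u, m, y, v, b), (v, m, b, n, y), (v, m, b, r, x), (v, m, b, u, y), (w, r, t, b, c), (w, r, t, c, c), (w, r, t, p, z)}
π[C2, E]: project onto (C2, E) (12 duplicate(s) eliminated) → {(b, r), (c, r), (n, m), (p, r), (r, m), (u, m), (v, m), (w, r)}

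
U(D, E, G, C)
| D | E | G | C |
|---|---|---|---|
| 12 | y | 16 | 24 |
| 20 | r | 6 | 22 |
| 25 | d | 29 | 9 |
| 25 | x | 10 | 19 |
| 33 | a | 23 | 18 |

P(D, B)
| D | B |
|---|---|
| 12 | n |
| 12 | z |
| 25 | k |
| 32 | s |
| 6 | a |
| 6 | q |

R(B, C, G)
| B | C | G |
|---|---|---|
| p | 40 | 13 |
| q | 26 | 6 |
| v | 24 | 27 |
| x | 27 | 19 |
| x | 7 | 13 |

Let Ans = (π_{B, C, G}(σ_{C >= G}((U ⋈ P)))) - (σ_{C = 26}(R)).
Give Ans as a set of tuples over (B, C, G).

Natural join on D: {(12, y, 16, 24, n), (12, y, 16, 24, z), (25, d, 29, 9, k), (25, x, 10, 19, k)}
Selection C >= G: {(12, y, 16, 24, n), (12, y, 16, 24, z), (25, x, 10, 19, k)}
Keep only column(s) B, C, G: {(k, 19, 10), (n, 24, 16), (z, 24, 16)}
Selection C = 26: {(q, 26, 6)}
Set difference of the two operands is {(k, 19, 10), (n, 24, 16), (z, 24, 16)}.

{(k, 19, 10), (n, 24, 16), (z, 24, 16)}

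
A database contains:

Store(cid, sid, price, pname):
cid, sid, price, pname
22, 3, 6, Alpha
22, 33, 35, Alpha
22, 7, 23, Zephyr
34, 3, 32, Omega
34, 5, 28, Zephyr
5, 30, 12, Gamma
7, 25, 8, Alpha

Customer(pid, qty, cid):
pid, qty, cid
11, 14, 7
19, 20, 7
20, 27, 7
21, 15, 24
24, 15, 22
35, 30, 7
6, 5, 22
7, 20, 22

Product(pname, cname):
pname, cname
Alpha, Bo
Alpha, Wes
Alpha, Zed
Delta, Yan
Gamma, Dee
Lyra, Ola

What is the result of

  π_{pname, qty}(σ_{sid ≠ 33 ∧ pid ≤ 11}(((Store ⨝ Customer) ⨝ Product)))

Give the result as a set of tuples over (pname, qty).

{(Alpha, 14), (Alpha, 20), (Alpha, 5)}

Joining Store and Customer on cid yields {(22, 3, 6, Alpha, 24, 15), (22, 3, 6, Alpha, 6, 5), (22, 3, 6, Alpha, 7, 20), (22, 33, 35, Alpha, 24, 15), (22, 33, 35, Alpha, 6, 5), (22, 33, 35, Alpha, 7, 20), (22, 7, 23, Zephyr, 24, 15), (22, 7, 23, Zephyr, 6, 5), (22, 7, 23, Zephyr, 7, 20), (7, 25, 8, Alpha, 11, 14), (7, 25, 8, Alpha, 19, 20), (7, 25, 8, Alpha, 20, 27), (7, 25, 8, Alpha, 35, 30)}.
Joining (Store ⨝ Customer) and Product on pname yields {(22, 3, 6, Alpha, 24, 15, Bo), (22, 3, 6, Alpha, 24, 15, Wes), (22, 3, 6, Alpha, 24, 15, Zed), (22, 3, 6, Alpha, 6, 5, Bo), (22, 3, 6, Alpha, 6, 5, Wes), (22, 3, 6, Alpha, 6, 5, Zed), (22, 3, 6, Alpha, 7, 20, Bo), (22, 3, 6, Alpha, 7, 20, Wes), (22, 3, 6, Alpha, 7, 20, Zed), (22, 33, 35, Alpha, 24, 15, Bo), (22, 33, 35, Alpha, 24, 15, Wes), (22, 33, 35, Alpha, 24, 15, Zed), (22, 33, 35, Alpha, 6, 5, Bo), (22, 33, 35, Alpha, 6, 5, Wes), (22, 33, 35, Alpha, 6, 5, Zed), (22, 33, 35, Alpha, 7, 20, Bo), (22, 33, 35, Alpha, 7, 20, Wes), (22, 33, 35, Alpha, 7, 20, Zed), (7, 25, 8, Alpha, 11, 14, Bo), (7, 25, 8, Alpha, 11, 14, Wes), (7, 25, 8, Alpha, 11, 14, Zed), (7, 25, 8, Alpha, 19, 20, Bo), (7, 25, 8, Alpha, 19, 20, Wes), (7, 25, 8, Alpha, 19, 20, Zed), (7, 25, 8, Alpha, 20, 27, Bo), (7, 25, 8, Alpha, 20, 27, Wes), (7, 25, 8, Alpha, 20, 27, Zed), (7, 25, 8, Alpha, 35, 30, Bo), (7, 25, 8, Alpha, 35, 30, Wes), (7, 25, 8, Alpha, 35, 30, Zed)}.
Selection sid ≠ 33 ∧ pid ≤ 11: {(22, 3, 6, Alpha, 6, 5, Bo), (22, 3, 6, Alpha, 6, 5, Wes), (22, 3, 6, Alpha, 6, 5, Zed), (22, 3, 6, Alpha, 7, 20, Bo), (22, 3, 6, Alpha, 7, 20, Wes), (22, 3, 6, Alpha, 7, 20, Zed), (7, 25, 8, Alpha, 11, 14, Bo), (7, 25, 8, Alpha, 11, 14, Wes), (7, 25, 8, Alpha, 11, 14, Zed)}
π[pname, qty]: project onto (pname, qty) (6 duplicate(s) eliminated) → {(Alpha, 14), (Alpha, 20), (Alpha, 5)}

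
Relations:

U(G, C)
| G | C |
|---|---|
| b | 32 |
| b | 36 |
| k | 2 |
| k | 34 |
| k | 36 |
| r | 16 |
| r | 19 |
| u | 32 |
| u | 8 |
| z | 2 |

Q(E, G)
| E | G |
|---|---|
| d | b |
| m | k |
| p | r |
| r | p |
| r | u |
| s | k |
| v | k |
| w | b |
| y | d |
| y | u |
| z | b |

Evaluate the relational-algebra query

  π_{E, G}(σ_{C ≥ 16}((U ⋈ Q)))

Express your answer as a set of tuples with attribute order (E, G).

{(d, b), (m, k), (p, r), (r, u), (s, k), (v, k), (w, b), (y, u), (z, b)}

Joining U and Q on G yields {(b, 32, d), (b, 32, w), (b, 32, z), (b, 36, d), (b, 36, w), (b, 36, z), (k, 2, m), (k, 2, s), (k, 2, v), (k, 34, m), (k, 34, s), (k, 34, v), (k, 36, m), (k, 36, s), (k, 36, v), (r, 16, p), (r, 19, p), (u, 32, r), (u, 32, y), (u, 8, r), (u, 8, y)}.
Apply σ_{C ≥ 16}; surviving tuples: {(b, 32, d), (b, 32, w), (b, 32, z), (b, 36, d), (b, 36, w), (b, 36, z), (k, 34, m), (k, 34, s), (k, 34, v), (k, 36, m), (k, 36, s), (k, 36, v), (r, 16, p), (r, 19, p), (u, 32, r), (u, 32, y)}
Projecting to E, G (7 duplicate(s) eliminated): {(d, b), (m, k), (p, r), (r, u), (s, k), (v, k), (w, b), (y, u), (z, b)}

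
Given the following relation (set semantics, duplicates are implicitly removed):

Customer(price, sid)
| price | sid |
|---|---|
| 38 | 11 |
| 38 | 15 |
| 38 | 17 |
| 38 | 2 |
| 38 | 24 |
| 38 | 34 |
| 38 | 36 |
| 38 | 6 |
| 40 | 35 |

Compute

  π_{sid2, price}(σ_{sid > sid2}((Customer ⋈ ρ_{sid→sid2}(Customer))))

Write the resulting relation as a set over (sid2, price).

ρ[sid→sid2]: schema becomes (price, sid2); tuples unchanged.
Joining Customer and ρ_{sid→sid2}(Customer) on price yields {(38, 11, 11), (38, 11, 15), (38, 11, 17), (38, 11, 2), (38, 11, 24), (38, 11, 34), (38, 11, 36), (38, 11, 6), (38, 15, 11), (38, 15, 15), (38, 15, 17), (38, 15, 2), (38, 15, 24), (38, 15, 34), (38, 15, 36), (38, 15, 6), (38, 17, 11), (38, 17, 15), (38, 17, 17), (38, 17, 2), (38, 17, 24), (38, 17, 34), (38, 17, 36), (38, 17, 6), (38, 2, 11), (38, 2, 15), (38, 2, 17), (38, 2, 2), (38, 2, 24), (38, 2, 34), (38, 2, 36), (38, 2, 6), (38, 24, 11), (38, 24, 15), (38, 24, 17), (38, 24, 2), (38, 24, 24), (38, 24, 34), (38, 24, 36), (38, 24, 6), (38, 34, 11), (38, 34, 15), (38, 34, 17), (38, 34, 2), (38, 34, 24), (38, 34, 34), (38, 34, 36), (38, 34, 6), (38, 36, 11), (38, 36, 15), (38, 36, 17), (38, 36, 2), (38, 36, 24), (38, 36, 34), (38, 36, 36), (38, 36, 6), (38, 6, 11), (38, 6, 15), (38, 6, 17), (38, 6, 2), (38, 6, 24), (38, 6, 34), (38, 6, 36), (38, 6, 6), (40, 35, 35)}.
Filtering on sid > sid2 leaves {(38, 11, 2), (38, 11, 6), (38, 15, 11), (38, 15, 2), (38, 15, 6), (38, 17, 11), (38, 17, 15), (38, 17, 2), (38, 17, 6), (38, 24, 11), (38, 24, 15), (38, 24, 17), (38, 24, 2), (38, 24, 6), (38, 34, 11), (38, 34, 15), (38, 34, 17), (38, 34, 2), (38, 34, 24), (38, 34, 6), (38, 36, 11), (38, 36, 15), (38, 36, 17), (38, 36, 2), (38, 36, 24), (38, 36, 34), (38, 36, 6), (38, 6, 2)}.
π_{sid2, price} gives {(11, 38), (15, 38), (17, 38), (2, 38), (24, 38), (34, 38), (6, 38)} (21 duplicate(s) eliminated).

{(11, 38), (15, 38), (17, 38), (2, 38), (24, 38), (34, 38), (6, 38)}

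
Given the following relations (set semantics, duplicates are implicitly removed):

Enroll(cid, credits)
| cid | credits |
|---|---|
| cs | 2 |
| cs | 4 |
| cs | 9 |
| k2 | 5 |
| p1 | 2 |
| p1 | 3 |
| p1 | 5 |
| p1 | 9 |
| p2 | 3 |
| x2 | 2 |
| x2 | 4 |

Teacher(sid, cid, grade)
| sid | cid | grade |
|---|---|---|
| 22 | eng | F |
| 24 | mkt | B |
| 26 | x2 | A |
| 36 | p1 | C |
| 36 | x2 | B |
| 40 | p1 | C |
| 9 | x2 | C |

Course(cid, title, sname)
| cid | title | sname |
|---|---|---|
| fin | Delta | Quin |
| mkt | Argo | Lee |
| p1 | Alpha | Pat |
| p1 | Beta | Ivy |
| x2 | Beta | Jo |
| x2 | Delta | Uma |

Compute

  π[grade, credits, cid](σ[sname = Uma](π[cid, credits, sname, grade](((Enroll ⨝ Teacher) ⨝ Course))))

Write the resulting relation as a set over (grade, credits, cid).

{(A, 2, x2), (A, 4, x2), (B, 2, x2), (B, 4, x2), (C, 2, x2), (C, 4, x2)}

Joining Enroll and Teacher on cid yields {(p1, 2, 36, C), (p1, 2, 40, C), (p1, 3, 36, C), (p1, 3, 40, C), (p1, 5, 36, C), (p1, 5, 40, C), (p1, 9, 36, C), (p1, 9, 40, C), (x2, 2, 26, A), (x2, 2, 36, B), (x2, 2, 9, C), (x2, 4, 26, A), (x2, 4, 36, B), (x2, 4, 9, C)}.
Joining (Enroll ⨝ Teacher) and Course on cid yields {(p1, 2, 36, C, Alpha, Pat), (p1, 2, 36, C, Beta, Ivy), (p1, 2, 40, C, Alpha, Pat), (p1, 2, 40, C, Beta, Ivy), (p1, 3, 36, C, Alpha, Pat), (p1, 3, 36, C, Beta, Ivy), (p1, 3, 40, C, Alpha, Pat), (p1, 3, 40, C, Beta, Ivy), (p1, 5, 36, C, Alpha, Pat), (p1, 5, 36, C, Beta, Ivy), (p1, 5, 40, C, Alpha, Pat), (p1, 5, 40, C, Beta, Ivy), (p1, 9, 36, C, Alpha, Pat), (p1, 9, 36, C, Beta, Ivy), (p1, 9, 40, C, Alpha, Pat), (p1, 9, 40, C, Beta, Ivy), (x2, 2, 26, A, Beta, Jo), (x2, 2, 26, A, Delta, Uma), (x2, 2, 36, B, Beta, Jo), (x2, 2, 36, B, Delta, Uma), (x2, 2, 9, C, Beta, Jo), (x2, 2, 9, C, Delta, Uma), (x2, 4, 26, A, Beta, Jo), (x2, 4, 26, A, Delta, Uma), (x2, 4, 36, B, Beta, Jo), (x2, 4, 36, B, Delta, Uma), (x2, 4, 9, C, Beta, Jo), (x2, 4, 9, C, Delta, Uma)}.
Keep only column(s) cid, credits, sname, grade (8 duplicate(s) eliminated): {(p1, 2, Ivy, C), (p1, 2, Pat, C), (p1, 3, Ivy, C), (p1, 3, Pat, C), (p1, 5, Ivy, C), (p1, 5, Pat, C), (p1, 9, Ivy, C), (p1, 9, Pat, C), (x2, 2, Jo, A), (x2, 2, Jo, B), (x2, 2, Jo, C), (x2, 2, Uma, A), (x2, 2, Uma, B), (x2, 2, Uma, C), (x2, 4, Jo, A), (x2, 4, Jo, B), (x2, 4, Jo, C), (x2, 4, Uma, A), (x2, 4, Uma, B), (x2, 4, Uma, C)}
Selection sname = Uma: {(x2, 2, Uma, A), (x2, 2, Uma, B), (x2, 2, Uma, C), (x2, 4, Uma, A), (x2, 4, Uma, B), (x2, 4, Uma, C)}
Keep only column(s) grade, credits, cid: {(A, 2, x2), (A, 4, x2), (B, 2, x2), (B, 4, x2), (C, 2, x2), (C, 4, x2)}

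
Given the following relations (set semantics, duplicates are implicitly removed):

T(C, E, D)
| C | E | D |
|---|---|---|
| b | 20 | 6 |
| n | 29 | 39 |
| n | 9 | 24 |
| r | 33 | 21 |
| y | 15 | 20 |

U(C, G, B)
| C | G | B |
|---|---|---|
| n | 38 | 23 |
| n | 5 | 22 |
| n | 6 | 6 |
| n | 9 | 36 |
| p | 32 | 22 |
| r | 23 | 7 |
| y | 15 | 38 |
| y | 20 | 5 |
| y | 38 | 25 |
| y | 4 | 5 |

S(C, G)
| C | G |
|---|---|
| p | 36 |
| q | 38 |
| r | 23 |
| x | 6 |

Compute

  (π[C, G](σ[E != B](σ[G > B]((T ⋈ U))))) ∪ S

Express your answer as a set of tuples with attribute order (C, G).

Joining T and U on C yields {(n, 29, 39, 38, 23), (n, 29, 39, 5, 22), (n, 29, 39, 6, 6), (n, 29, 39, 9, 36), (n, 9, 24, 38, 23), (n, 9, 24, 5, 22), (n, 9, 24, 6, 6), (n, 9, 24, 9, 36), (r, 33, 21, 23, 7), (y, 15, 20, 15, 38), (y, 15, 20, 20, 5), (y, 15, 20, 38, 25), (y, 15, 20, 4, 5)}.
Selection G > B: {(n, 29, 39, 38, 23), (n, 9, 24, 38, 23), (r, 33, 21, 23, 7), (y, 15, 20, 20, 5), (y, 15, 20, 38, 25)}
Selection E != B: {(n, 29, 39, 38, 23), (n, 9, 24, 38, 23), (r, 33, 21, 23, 7), (y, 15, 20, 20, 5), (y, 15, 20, 38, 25)}
π[C, G]: project onto (C, G) (1 duplicate(s) eliminated) → {(n, 38), (r, 23), (y, 20), (y, 38)}
Union: {(n, 38), (r, 23), (y, 20), (y, 38)} with {(p, 36), (q, 38), (r, 23), (x, 6)} → {(n, 38), (p, 36), (q, 38), (r, 23), (x, 6), (y, 20), (y, 38)}

{(n, 38), (p, 36), (q, 38), (r, 23), (x, 6), (y, 20), (y, 38)}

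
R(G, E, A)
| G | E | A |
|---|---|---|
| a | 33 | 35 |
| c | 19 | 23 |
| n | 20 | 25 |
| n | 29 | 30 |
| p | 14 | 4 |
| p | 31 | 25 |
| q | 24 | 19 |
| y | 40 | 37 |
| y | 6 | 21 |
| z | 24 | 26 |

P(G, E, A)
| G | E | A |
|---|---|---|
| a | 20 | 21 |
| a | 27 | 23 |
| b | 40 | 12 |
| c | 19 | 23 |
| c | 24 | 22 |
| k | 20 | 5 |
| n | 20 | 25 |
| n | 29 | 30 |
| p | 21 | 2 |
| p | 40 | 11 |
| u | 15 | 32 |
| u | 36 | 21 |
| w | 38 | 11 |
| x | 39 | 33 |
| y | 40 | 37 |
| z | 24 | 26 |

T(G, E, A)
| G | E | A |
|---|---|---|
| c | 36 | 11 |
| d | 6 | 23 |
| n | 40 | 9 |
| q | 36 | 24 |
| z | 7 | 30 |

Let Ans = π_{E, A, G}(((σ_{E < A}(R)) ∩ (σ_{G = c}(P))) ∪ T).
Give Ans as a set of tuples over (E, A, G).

{(19, 23, c), (36, 11, c), (36, 24, q), (40, 9, n), (6, 23, d), (7, 30, z)}

σ[E < A]: keep tuples satisfying E < A → {(a, 33, 35), (c, 19, 23), (n, 20, 25), (n, 29, 30), (y, 6, 21), (z, 24, 26)}
σ[G = c]: keep tuples satisfying G = c → {(c, 19, 23), (c, 24, 22)}
Set intersection of the two operands is {(c, 19, 23)}.
Set union of the two operands is {(c, 19, 23), (c, 36, 11), (d, 6, 23), (n, 40, 9), (q, 36, 24), (z, 7, 30)}.
Projecting to E, A, G: {(19, 23, c), (36, 11, c), (36, 24, q), (40, 9, n), (6, 23, d), (7, 30, z)}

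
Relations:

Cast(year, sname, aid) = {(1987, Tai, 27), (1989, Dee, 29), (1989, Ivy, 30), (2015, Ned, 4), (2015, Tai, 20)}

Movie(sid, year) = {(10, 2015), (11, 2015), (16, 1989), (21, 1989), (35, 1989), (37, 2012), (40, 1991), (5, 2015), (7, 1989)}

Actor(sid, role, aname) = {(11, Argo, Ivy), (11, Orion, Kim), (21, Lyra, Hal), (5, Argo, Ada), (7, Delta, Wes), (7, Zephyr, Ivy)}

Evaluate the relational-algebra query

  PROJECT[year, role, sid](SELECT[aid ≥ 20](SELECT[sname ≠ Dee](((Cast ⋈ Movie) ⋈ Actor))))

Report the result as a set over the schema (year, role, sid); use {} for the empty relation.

Cast ⋈ Movie (natural join on year): {(1989, Dee, 29, 16), (1989, Dee, 29, 21), (1989, Dee, 29, 35), (1989, Dee, 29, 7), (1989, Ivy, 30, 16), (1989, Ivy, 30, 21), (1989, Ivy, 30, 35), (1989, Ivy, 30, 7), (2015, Ned, 4, 10), (2015, Ned, 4, 11), (2015, Ned, 4, 5), (2015, Tai, 20, 10), (2015, Tai, 20, 11), (2015, Tai, 20, 5)}
(Cast ⋈ Movie) ⋈ Actor (natural join on sid): {(1989, Dee, 29, 21, Lyra, Hal), (1989, Dee, 29, 7, Delta, Wes), (1989, Dee, 29, 7, Zephyr, Ivy), (1989, Ivy, 30, 21, Lyra, Hal), (1989, Ivy, 30, 7, Delta, Wes), (1989, Ivy, 30, 7, Zephyr, Ivy), (2015, Ned, 4, 11, Argo, Ivy), (2015, Ned, 4, 11, Orion, Kim), (2015, Ned, 4, 5, Argo, Ada), (2015, Tai, 20, 11, Argo, Ivy), (2015, Tai, 20, 11, Orion, Kim), (2015, Tai, 20, 5, Argo, Ada)}
Filtering on sname ≠ Dee leaves {(1989, Ivy, 30, 21, Lyra, Hal), (1989, Ivy, 30, 7, Delta, Wes), (1989, Ivy, 30, 7, Zephyr, Ivy), (2015, Ned, 4, 11, Argo, Ivy), (2015, Ned, 4, 11, Orion, Kim), (2015, Ned, 4, 5, Argo, Ada), (2015, Tai, 20, 11, Argo, Ivy), (2015, Tai, 20, 11, Orion, Kim), (2015, Tai, 20, 5, Argo, Ada)}.
Filtering on aid ≥ 20 leaves {(1989, Ivy, 30, 21, Lyra, Hal), (1989, Ivy, 30, 7, Delta, Wes), (1989, Ivy, 30, 7, Zephyr, Ivy), (2015, Tai, 20, 11, Argo, Ivy), (2015, Tai, 20, 11, Orion, Kim), (2015, Tai, 20, 5, Argo, Ada)}.
π[year, role, sid]: project onto (year, role, sid) → {(1989, Delta, 7), (1989, Lyra, 21), (1989, Zephyr, 7), (2015, Argo, 11), (2015, Argo, 5), (2015, Orion, 11)}

{(1989, Delta, 7), (1989, Lyra, 21), (1989, Zephyr, 7), (2015, Argo, 11), (2015, Argo, 5), (2015, Orion, 11)}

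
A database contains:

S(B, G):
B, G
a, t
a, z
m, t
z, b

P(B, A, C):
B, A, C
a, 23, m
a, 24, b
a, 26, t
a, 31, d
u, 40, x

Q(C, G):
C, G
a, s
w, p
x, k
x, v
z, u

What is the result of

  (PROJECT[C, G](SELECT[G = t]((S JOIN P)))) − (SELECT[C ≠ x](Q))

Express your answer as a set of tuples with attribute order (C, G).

{(b, t), (d, t), (m, t), (t, t)}

Joining S and P on B yields {(a, t, 23, m), (a, t, 24, b), (a, t, 26, t), (a, t, 31, d), (a, z, 23, m), (a, z, 24, b), (a, z, 26, t), (a, z, 31, d)}.
Selection G = t: {(a, t, 23, m), (a, t, 24, b), (a, t, 26, t), (a, t, 31, d)}
Keep only column(s) C, G: {(b, t), (d, t), (m, t), (t, t)}
Selection C ≠ x: {(a, s), (w, p), (z, u)}
Taking the difference: {(b, t), (d, t), (m, t), (t, t)}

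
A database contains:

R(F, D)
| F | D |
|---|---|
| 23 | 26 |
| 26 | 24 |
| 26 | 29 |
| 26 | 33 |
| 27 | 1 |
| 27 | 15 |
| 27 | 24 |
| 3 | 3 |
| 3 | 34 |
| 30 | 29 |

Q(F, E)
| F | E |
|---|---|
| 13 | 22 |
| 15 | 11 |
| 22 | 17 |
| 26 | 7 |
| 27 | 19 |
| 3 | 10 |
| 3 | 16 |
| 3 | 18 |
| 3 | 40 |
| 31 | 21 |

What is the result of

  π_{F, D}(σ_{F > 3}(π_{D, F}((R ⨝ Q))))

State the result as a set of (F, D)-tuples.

{(26, 24), (26, 29), (26, 33), (27, 1), (27, 15), (27, 24)}

R ⋈ Q (natural join on F): {(26, 24, 7), (26, 29, 7), (26, 33, 7), (27, 1, 19), (27, 15, 19), (27, 24, 19), (3, 3, 10), (3, 3, 16), (3, 3, 18), (3, 3, 40), (3, 34, 10), (3, 34, 16), (3, 34, 18), (3, 34, 40)}
Projecting to D, F (6 duplicate(s) eliminated): {(1, 27), (15, 27), (24, 26), (24, 27), (29, 26), (3, 3), (33, 26), (34, 3)}
σ[F > 3]: keep tuples satisfying F > 3 → {(1, 27), (15, 27), (24, 26), (24, 27), (29, 26), (33, 26)}
Projecting to F, D: {(26, 24), (26, 29), (26, 33), (27, 1), (27, 15), (27, 24)}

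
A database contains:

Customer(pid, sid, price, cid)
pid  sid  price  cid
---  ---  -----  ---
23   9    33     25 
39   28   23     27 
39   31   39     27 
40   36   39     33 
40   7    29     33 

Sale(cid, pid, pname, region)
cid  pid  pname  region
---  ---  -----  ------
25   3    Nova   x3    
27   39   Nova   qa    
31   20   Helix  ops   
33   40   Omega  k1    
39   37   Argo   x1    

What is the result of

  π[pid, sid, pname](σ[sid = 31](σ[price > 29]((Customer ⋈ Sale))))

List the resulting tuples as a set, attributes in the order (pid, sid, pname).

{(39, 31, Nova)}

Customer ⋈ Sale (natural join on pid, cid): {(39, 28, 23, 27, Nova, qa), (39, 31, 39, 27, Nova, qa), (40, 36, 39, 33, Omega, k1), (40, 7, 29, 33, Omega, k1)}
Apply σ_{price > 29}; surviving tuples: {(39, 31, 39, 27, Nova, qa), (40, 36, 39, 33, Omega, k1)}
Apply σ_{sid = 31}; surviving tuples: {(39, 31, 39, 27, Nova, qa)}
Keep only column(s) pid, sid, pname: {(39, 31, Nova)}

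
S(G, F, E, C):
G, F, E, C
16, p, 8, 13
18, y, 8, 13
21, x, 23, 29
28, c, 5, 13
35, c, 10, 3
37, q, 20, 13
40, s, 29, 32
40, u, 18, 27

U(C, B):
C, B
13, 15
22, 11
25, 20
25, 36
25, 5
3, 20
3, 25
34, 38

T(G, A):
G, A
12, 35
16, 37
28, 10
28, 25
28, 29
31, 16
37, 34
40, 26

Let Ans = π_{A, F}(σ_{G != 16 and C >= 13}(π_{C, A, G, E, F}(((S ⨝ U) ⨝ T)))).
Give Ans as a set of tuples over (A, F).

S ⋈ U (natural join on C): {(16, p, 8, 13, 15), (18, y, 8, 13, 15), (28, c, 5, 13, 15), (35, c, 10, 3, 20), (35, c, 10, 3, 25), (37, q, 20, 13, 15)}
(S ⨝ U) ⋈ T (natural join on G): {(16, p, 8, 13, 15, 37), (28, c, 5, 13, 15, 10), (28, c, 5, 13, 15, 25), (28, c, 5, 13, 15, 29), (37, q, 20, 13, 15, 34)}
Keep only column(s) C, A, G, E, F: {(13, 10, 28, 5, c), (13, 25, 28, 5, c), (13, 29, 28, 5, c), (13, 34, 37, 20, q), (13, 37, 16, 8, p)}
σ[G != 16 and C >= 13]: keep tuples satisfying G != 16 and C >= 13 → {(13, 10, 28, 5, c), (13, 25, 28, 5, c), (13, 29, 28, 5, c), (13, 34, 37, 20, q)}
Keep only column(s) A, F: {(10, c), (25, c), (29, c), (34, q)}

{(10, c), (25, c), (29, c), (34, q)}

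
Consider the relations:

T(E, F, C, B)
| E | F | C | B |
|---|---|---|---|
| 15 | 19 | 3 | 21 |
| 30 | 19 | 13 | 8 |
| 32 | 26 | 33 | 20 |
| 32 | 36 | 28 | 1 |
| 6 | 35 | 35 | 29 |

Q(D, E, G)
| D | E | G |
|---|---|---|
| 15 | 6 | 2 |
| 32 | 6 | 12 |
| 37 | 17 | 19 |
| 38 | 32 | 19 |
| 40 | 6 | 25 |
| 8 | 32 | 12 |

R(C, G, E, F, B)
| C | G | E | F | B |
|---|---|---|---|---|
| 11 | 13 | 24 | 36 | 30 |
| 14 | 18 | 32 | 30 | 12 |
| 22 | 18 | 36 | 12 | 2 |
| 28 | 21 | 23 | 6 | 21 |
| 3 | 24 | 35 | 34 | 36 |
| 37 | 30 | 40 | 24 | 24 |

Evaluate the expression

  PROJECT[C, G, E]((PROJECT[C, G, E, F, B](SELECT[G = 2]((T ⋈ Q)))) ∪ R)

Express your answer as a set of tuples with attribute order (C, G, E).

Natural join on E: {(32, 26, 33, 20, 38, 19), (32, 26, 33, 20, 8, 12), (32, 36, 28, 1, 38, 19), (32, 36, 28, 1, 8, 12), (6, 35, 35, 29, 15, 2), (6, 35, 35, 29, 32, 12), (6, 35, 35, 29, 40, 25)}
σ[G = 2]: keep tuples satisfying G = 2 → {(6, 35, 35, 29, 15, 2)}
π[C, G, E, F, B]: project onto (C, G, E, F, B) → {(35, 2, 6, 35, 29)}
Taking the union: {(11, 13, 24, 36, 30), (14, 18, 32, 30, 12), (22, 18, 36, 12, 2), (28, 21, 23, 6, 21), (3, 24, 35, 34, 36), (35, 2, 6, 35, 29), (37, 30, 40, 24, 24)}
π[C, G, E]: project onto (C, G, E) → {(11, 13, 24), (14, 18, 32), (22, 18, 36), (28, 21, 23), (3, 24, 35), (35, 2, 6), (37, 30, 40)}

{(11, 13, 24), (14, 18, 32), (22, 18, 36), (28, 21, 23), (3, 24, 35), (35, 2, 6), (37, 30, 40)}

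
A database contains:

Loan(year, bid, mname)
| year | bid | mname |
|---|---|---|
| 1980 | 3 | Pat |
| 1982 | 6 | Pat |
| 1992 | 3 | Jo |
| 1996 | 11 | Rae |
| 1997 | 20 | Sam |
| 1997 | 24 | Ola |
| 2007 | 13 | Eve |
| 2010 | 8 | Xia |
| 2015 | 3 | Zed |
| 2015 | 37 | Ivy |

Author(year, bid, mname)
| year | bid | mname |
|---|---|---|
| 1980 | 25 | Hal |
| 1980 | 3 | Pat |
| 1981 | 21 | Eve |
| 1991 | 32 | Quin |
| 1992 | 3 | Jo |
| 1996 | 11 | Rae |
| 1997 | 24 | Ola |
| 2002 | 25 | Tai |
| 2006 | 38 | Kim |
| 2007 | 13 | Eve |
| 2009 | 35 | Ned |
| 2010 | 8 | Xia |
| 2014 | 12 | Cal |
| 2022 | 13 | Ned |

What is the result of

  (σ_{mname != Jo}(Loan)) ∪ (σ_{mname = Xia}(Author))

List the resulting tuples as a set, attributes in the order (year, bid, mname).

Selection mname != Jo: {(1980, 3, Pat), (1982, 6, Pat), (1996, 11, Rae), (1997, 20, Sam), (1997, 24, Ola), (2007, 13, Eve), (2010, 8, Xia), (2015, 3, Zed), (2015, 37, Ivy)}
Selection mname = Xia: {(2010, 8, Xia)}
Set union of the two operands is {(1980, 3, Pat), (1982, 6, Pat), (1996, 11, Rae), (1997, 20, Sam), (1997, 24, Ola), (2007, 13, Eve), (2010, 8, Xia), (2015, 3, Zed), (2015, 37, Ivy)}.

{(1980, 3, Pat), (1982, 6, Pat), (1996, 11, Rae), (1997, 20, Sam), (1997, 24, Ola), (2007, 13, Eve), (2010, 8, Xia), (2015, 3, Zed), (2015, 37, Ivy)}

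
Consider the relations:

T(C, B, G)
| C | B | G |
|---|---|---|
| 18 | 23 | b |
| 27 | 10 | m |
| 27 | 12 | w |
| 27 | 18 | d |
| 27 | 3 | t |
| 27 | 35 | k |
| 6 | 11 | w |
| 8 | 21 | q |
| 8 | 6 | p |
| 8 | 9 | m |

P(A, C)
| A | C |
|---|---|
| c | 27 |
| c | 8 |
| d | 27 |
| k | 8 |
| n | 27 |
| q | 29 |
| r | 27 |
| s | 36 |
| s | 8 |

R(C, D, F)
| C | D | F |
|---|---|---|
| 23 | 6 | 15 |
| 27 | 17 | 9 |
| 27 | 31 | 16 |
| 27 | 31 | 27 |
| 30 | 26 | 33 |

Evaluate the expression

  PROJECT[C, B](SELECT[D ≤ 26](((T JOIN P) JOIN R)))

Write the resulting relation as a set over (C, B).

{(27, 10), (27, 12), (27, 18), (27, 3), (27, 35)}

Joining T and P on C yields {(27, 10, m, c), (27, 10, m, d), (27, 10, m, n), (27, 10, m, r), (27, 12, w, c), (27, 12, w, d), (27, 12, w, n), (27, 12, w, r), (27, 18, d, c), (27, 18, d, d), (27, 18, d, n), (27, 18, d, r), (27, 3, t, c), (27, 3, t, d), (27, 3, t, n), (27, 3, t, r), (27, 35, k, c), (27, 35, k, d), (27, 35, k, n), (27, 35, k, r), (8, 21, q, c), (8, 21, q, k), (8, 21, q, s), (8, 6, p, c), (8, 6, p, k), (8, 6, p, s), (8, 9, m, c), (8, 9, m, k), (8, 9, m, s)}.
Joining (T JOIN P) and R on C yields {(27, 10, m, c, 17, 9), (27, 10, m, c, 31, 16), (27, 10, m, c, 31, 27), (27, 10, m, d, 17, 9), (27, 10, m, d, 31, 16), (27, 10, m, d, 31, 27), (27, 10, m, n, 17, 9), (27, 10, m, n, 31, 16), (27, 10, m, n, 31, 27), (27, 10, m, r, 17, 9), (27, 10, m, r, 31, 16), (27, 10, m, r, 31, 27), (27, 12, w, c, 17, 9), (27, 12, w, c, 31, 16), (27, 12, w, c, 31, 27), (27, 12, w, d, 17, 9), (27, 12, w, d, 31, 16), (27, 12, w, d, 31, 27), (27, 12, w, n, 17, 9), (27, 12, w, n, 31, 16), (27, 12, w, n, 31, 27), (27, 12, w, r, 17, 9), (27, 12, w, r, 31, 16), (27, 12, w, r, 31, 27), (27, 18, d, c, 17, 9), (27, 18, d, c, 31, 16), (27, 18, d, c, 31, 27), (27, 18, d, d, 17, 9), (27, 18, d, d, 31, 16), (27, 18, d, d, 31, 27), (27, 18, d, n, 17, 9), (27, 18, d, n, 31, 16), (27, 18, d, n, 31, 27), (27, 18, d, r, 17, 9), (27, 18, d, r, 31, 16), (27, 18, d, r, 31, 27), (27, 3, t, c, 17, 9), (27, 3, t, c, 31, 16), (27, 3, t, c, 31, 27), (27, 3, t, d, 17, 9), (27, 3, t, d, 31, 16), (27, 3, t, d, 31, 27), (27, 3, t, n, 17, 9), (27, 3, t, n, 31, 16), (27, 3, t, n, 31, 27), (27, 3, t, r, 17, 9), (27, 3, t, r, 31, 16), (27, 3, t, r, 31, 27), (27, 35, k, c, 17, 9), (27, 35, k, c, 31, 16), (27, 35, k, c, 31, 27), (27, 35, k, d, 17, 9), (27, 35, k, d, 31, 16), (27, 35, k, d, 31, 27), (27, 35, k, n, 17, 9), (27, 35, k, n, 31, 16), (27, 35, k, n, 31, 27), (27, 35, k, r, 17, 9), (27, 35, k, r, 31, 16), (27, 35, k, r, 31, 27)}.
Apply σ_{D ≤ 26}; surviving tuples: {(27, 10, m, c, 17, 9), (27, 10, m, d, 17, 9), (27, 10, m, n, 17, 9), (27, 10, m, r, 17, 9), (27, 12, w, c, 17, 9), (27, 12, w, d, 17, 9), (27, 12, w, n, 17, 9), (27, 12, w, r, 17, 9), (27, 18, d, c, 17, 9), (27, 18, d, d, 17, 9), (27, 18, d, n, 17, 9), (27, 18, d, r, 17, 9), (27, 3, t, c, 17, 9), (27, 3, t, d, 17, 9), (27, 3, t, n, 17, 9), (27, 3, t, r, 17, 9), (27, 35, k, c, 17, 9), (27, 35, k, d, 17, 9), (27, 35, k, n, 17, 9), (27, 35, k, r, 17, 9)}
Projecting to C, B (15 duplicate(s) eliminated): {(27, 10), (27, 12), (27, 18), (27, 3), (27, 35)}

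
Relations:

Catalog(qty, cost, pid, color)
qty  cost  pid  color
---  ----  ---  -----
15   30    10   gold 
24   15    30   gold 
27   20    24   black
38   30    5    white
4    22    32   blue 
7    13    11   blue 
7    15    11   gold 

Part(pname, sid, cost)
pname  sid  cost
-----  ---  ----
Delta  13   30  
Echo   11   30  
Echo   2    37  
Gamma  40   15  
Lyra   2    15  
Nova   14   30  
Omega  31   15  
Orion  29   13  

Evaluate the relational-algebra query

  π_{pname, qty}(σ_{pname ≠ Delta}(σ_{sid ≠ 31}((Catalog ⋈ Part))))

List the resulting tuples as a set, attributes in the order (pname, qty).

{(Echo, 15), (Echo, 38), (Gamma, 24), (Gamma, 7), (Lyra, 24), (Lyra, 7), (Nova, 15), (Nova, 38), (Orion, 7)}

Joining Catalog and Part on cost yields {(15, 30, 10, gold, Delta, 13), (15, 30, 10, gold, Echo, 11), (15, 30, 10, gold, Nova, 14), (24, 15, 30, gold, Gamma, 40), (24, 15, 30, gold, Lyra, 2), (24, 15, 30, gold, Omega, 31), (38, 30, 5, white, Delta, 13), (38, 30, 5, white, Echo, 11), (38, 30, 5, white, Nova, 14), (7, 13, 11, blue, Orion, 29), (7, 15, 11, gold, Gamma, 40), (7, 15, 11, gold, Lyra, 2), (7, 15, 11, gold, Omega, 31)}.
σ[sid ≠ 31]: keep tuples satisfying sid ≠ 31 → {(15, 30, 10, gold, Delta, 13), (15, 30, 10, gold, Echo, 11), (15, 30, 10, gold, Nova, 14), (24, 15, 30, gold, Gamma, 40), (24, 15, 30, gold, Lyra, 2), (38, 30, 5, white, Delta, 13), (38, 30, 5, white, Echo, 11), (38, 30, 5, white, Nova, 14), (7, 13, 11, blue, Orion, 29), (7, 15, 11, gold, Gamma, 40), (7, 15, 11, gold, Lyra, 2)}
σ[pname ≠ Delta]: keep tuples satisfying pname ≠ Delta → {(15, 30, 10, gold, Echo, 11), (15, 30, 10, gold, Nova, 14), (24, 15, 30, gold, Gamma, 40), (24, 15, 30, gold, Lyra, 2), (38, 30, 5, white, Echo, 11), (38, 30, 5, white, Nova, 14), (7, 13, 11, blue, Orion, 29), (7, 15, 11, gold, Gamma, 40), (7, 15, 11, gold, Lyra, 2)}
π_{pname, qty} gives {(Echo, 15), (Echo, 38), (Gamma, 24), (Gamma, 7), (Lyra, 24), (Lyra, 7), (Nova, 15), (Nova, 38), (Orion, 7)}.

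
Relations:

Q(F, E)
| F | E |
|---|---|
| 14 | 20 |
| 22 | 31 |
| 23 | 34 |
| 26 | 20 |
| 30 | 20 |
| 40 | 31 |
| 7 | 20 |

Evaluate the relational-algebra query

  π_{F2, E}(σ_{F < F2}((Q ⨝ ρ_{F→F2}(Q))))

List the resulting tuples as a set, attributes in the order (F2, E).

{(14, 20), (26, 20), (30, 20), (40, 31)}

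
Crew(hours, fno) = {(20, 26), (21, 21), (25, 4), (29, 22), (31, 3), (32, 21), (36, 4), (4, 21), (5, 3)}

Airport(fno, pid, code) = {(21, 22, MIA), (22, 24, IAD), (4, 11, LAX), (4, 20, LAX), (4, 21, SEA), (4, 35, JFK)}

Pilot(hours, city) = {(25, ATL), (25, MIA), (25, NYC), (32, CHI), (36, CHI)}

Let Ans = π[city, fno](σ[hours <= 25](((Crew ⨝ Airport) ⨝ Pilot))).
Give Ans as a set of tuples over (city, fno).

{(ATL, 4), (MIA, 4), (NYC, 4)}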